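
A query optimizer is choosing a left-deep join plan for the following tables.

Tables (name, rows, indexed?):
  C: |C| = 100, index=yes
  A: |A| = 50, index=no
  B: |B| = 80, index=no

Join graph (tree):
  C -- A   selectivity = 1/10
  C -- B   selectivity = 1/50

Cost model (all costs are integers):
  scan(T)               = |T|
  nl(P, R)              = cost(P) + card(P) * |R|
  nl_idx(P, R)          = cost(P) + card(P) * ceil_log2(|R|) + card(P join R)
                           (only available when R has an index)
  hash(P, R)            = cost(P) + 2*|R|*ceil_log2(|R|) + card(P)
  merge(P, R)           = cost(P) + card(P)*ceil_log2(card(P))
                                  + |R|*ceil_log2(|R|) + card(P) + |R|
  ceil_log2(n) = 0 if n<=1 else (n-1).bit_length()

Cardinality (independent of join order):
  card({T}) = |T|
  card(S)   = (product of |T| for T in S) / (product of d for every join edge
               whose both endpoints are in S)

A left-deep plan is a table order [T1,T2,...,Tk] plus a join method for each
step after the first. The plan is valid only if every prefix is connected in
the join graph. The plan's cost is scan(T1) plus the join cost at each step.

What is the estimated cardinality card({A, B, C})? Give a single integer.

Tables in S: A(50), B(80), C(100)
Edges inside S: C-A(d=10), C-B(d=50)
numerator = 50 * 80 * 100 = 400000
denominator = 10 * 50 = 500
card(S) = 400000 / 500 = 800

800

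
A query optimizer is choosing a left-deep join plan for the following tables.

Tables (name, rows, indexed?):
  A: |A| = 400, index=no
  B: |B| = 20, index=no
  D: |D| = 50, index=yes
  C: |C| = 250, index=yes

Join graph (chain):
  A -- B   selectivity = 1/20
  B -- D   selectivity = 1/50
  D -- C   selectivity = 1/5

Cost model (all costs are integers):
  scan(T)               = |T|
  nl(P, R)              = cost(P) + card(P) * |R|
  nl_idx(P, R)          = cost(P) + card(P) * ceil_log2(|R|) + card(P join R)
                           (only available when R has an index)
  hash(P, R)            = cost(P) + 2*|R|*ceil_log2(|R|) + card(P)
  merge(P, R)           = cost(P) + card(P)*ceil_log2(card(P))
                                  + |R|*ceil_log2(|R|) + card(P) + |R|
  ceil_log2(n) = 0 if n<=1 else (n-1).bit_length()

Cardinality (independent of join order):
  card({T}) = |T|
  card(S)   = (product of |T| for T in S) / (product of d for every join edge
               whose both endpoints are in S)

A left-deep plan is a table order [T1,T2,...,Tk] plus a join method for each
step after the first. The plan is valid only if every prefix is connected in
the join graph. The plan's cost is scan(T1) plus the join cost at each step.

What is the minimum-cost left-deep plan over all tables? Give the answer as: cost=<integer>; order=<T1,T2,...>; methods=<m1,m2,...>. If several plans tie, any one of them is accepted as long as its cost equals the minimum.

Selinger DP (subsets sized 1..n):
  {A}: scan cost=400, card=400
  {B}: scan cost=20, card=20
  {D}: scan cost=50, card=50
  {C}: scan cost=250, card=250
  {AB}: card=400; try (B,hash)→1000, (A,merge)→4140, (B,merge)→4520, (A,hash)→7240, (A,nl)→8020, (B,nl)→8400; best=1000 via (B,hash)
  {BD}: card=20; try (D,nl_idx)→160, (B,hash)→300, (D,merge)→490, (B,merge)→520, (D,hash)→640, (D,nl)→1020 …(+1); best=160 via (D,nl_idx)
  {CD}: card=2500; try (D,hash)→1100, (C,merge)→2650, (D,merge)→2850, (C,nl_idx)→2950, (C,hash)→4100, (D,nl_idx)→4250 …(+2); best=1100 via (D,hash)
  {ABD}: card=400; try (D,hash)→2000, (D,nl_idx)→3800, (A,merge)→4280, (D,merge)→5350, (A,hash)→7380, (A,nl)→8160 …(+1); best=2000 via (D,hash)
  {BCD}: card=1000; try (C,nl_idx)→1320, (C,merge)→2530, (B,hash)→3800, (C,hash)→4180, (C,nl)→5160, (B,merge)→33720 …(+1); best=1320 via (C,nl_idx)
  {ABCD}: card=20000; try (C,hash)→6400, (C,merge)→8250, (A,hash)→9520, (A,merge)→16320, (C,nl_idx)→25200, (C,nl)→102000 …(+1); best=6400 via (C,hash)

cost=6400; order=A,B,D,C; methods=hash,hash,hash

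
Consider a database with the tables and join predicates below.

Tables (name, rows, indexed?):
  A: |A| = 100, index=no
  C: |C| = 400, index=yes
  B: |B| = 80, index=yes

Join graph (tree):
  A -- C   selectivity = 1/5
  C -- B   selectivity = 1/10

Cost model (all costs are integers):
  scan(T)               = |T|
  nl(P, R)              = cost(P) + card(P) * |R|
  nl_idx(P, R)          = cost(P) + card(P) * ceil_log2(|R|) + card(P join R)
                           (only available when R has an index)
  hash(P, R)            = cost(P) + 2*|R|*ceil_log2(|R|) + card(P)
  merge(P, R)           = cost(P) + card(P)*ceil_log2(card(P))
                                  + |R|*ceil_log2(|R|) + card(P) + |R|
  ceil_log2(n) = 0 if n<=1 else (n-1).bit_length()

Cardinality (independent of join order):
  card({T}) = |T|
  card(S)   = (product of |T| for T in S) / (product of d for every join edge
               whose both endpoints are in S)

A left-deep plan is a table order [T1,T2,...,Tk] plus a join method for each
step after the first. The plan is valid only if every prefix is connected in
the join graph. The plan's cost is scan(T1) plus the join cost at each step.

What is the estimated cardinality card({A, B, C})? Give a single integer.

Tables in S: A(100), B(80), C(400)
Edges inside S: A-C(d=5), C-B(d=10)
numerator = 100 * 80 * 400 = 3200000
denominator = 5 * 10 = 50
card(S) = 3200000 / 50 = 64000

64000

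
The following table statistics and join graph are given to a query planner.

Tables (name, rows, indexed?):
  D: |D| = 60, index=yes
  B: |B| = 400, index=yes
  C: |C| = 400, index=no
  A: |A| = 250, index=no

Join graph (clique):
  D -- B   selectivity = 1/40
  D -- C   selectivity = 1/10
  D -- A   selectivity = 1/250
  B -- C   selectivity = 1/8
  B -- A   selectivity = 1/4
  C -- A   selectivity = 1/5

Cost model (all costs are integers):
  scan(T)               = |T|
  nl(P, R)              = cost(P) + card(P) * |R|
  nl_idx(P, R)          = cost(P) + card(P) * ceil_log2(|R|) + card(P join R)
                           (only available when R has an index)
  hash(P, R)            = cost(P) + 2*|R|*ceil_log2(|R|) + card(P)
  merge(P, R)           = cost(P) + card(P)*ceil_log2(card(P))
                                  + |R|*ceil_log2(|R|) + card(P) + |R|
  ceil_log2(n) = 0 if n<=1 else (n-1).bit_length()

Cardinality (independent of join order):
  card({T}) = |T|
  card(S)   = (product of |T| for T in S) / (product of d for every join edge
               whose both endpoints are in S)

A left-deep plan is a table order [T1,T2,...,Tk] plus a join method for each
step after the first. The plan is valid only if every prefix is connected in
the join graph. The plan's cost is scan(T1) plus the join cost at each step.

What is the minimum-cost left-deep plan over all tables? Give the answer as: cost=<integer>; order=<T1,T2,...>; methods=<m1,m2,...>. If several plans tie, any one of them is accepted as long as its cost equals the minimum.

cost=7260; order=A,D,B,C; methods=hash,nl_idx,merge

Selinger DP (subsets sized 1..n):
  {D}: scan cost=60, card=60
  {B}: scan cost=400, card=400
  {C}: scan cost=400, card=400
  {A}: scan cost=250, card=250
  {BD}: card=600; try (B,nl_idx)→1200, (D,hash)→1520, (D,nl_idx)→3400, (B,merge)→4480, (D,merge)→4820, (B,hash)→7320 …(+2); best=1200 via (B,nl_idx)
  {CD}: card=2400; try (D,hash)→1520, (C,merge)→4480, (D,merge)→4820, (D,nl_idx)→5200, (C,hash)→7320, (C,nl)→24060 …(+1); best=1520 via (D,hash)
  {AD}: card=60; try (D,hash)→1220, (D,nl_idx)→1810, (A,merge)→2730, (D,merge)→2920, (A,hash)→4120, (A,nl)→15060 …(+1); best=1220 via (D,hash)
  {BC}: card=20000; try (C,hash)→8000, (B,hash)→8000, (C,merge)→8400, (B,merge)→8400, (B,nl_idx)→24000, (C,nl)→160400 …(+1); best=8000 via (C,hash)
  {AB}: card=25000; try (A,hash)→4800, (B,merge)→6500, (A,merge)→6650, (B,hash)→7700, (B,nl_idx)→27500, (B,nl)→100250 …(+1); best=4800 via (A,hash)
  {AC}: card=20000; try (A,hash)→4800, (C,merge)→6500, (A,merge)→6650, (C,hash)→7700, (C,nl)→100250, (A,nl)→100400; best=4800 via (A,hash)
  {BCD}: card=3000; try (C,hash)→9000, (B,hash)→11120, (C,merge)→11800, (B,nl_idx)→26120, (D,hash)→28720, (B,merge)→36720 …(+5); best=9000 via (C,hash)
  {ABD}: card=150; try (B,nl_idx)→1910, (B,merge)→5640, (A,hash)→5800, (B,hash)→8480, (A,merge)→10050, (B,nl)→25220 …(+5); best=1910 via (B,nl_idx)
  {ACD}: card=480; try (C,merge)→5640, (A,hash)→7920, (C,hash)→8480, (C,nl)→25220, (D,hash)→25520, (A,merge)→34970 …(+4); best=5640 via (C,merge)
  {ABC}: card=250000; try (B,hash)→32000, (A,hash)→32000, (C,hash)→37000, (B,merge)→328800, (A,merge)→330250, (C,merge)→408800 …(+4); best=32000 via (B,hash)
  {ABCD}: card=150; try (C,merge)→7260, (C,hash)→9260, (B,nl_idx)→10110, (B,hash)→13320, (B,merge)→14440, (A,hash)→16000 …(+8); best=7260 via (C,merge)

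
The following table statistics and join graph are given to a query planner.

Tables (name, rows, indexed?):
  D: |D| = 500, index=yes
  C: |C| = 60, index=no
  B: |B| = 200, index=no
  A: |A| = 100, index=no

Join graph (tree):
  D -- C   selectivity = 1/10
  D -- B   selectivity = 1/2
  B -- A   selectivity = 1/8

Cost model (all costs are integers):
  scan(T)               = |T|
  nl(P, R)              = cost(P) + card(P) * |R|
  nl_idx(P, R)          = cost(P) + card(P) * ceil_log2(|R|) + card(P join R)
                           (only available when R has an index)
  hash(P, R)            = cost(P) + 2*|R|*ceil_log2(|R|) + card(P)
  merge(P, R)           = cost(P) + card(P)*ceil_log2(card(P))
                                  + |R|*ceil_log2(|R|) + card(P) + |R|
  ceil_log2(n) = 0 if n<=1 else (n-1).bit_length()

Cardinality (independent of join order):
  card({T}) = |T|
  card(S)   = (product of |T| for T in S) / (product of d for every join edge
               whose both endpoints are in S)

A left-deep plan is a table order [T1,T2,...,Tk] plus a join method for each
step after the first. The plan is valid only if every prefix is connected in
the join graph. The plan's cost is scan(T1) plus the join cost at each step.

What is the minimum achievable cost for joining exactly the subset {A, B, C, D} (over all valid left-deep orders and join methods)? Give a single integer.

Selinger DP over subsets of {A,B,C,D}:
  {D}: scan cost=500, card=500
  {C}: scan cost=60, card=60
  {B}: scan cost=200, card=200
  {A}: scan cost=100, card=100
  {CD}: card=3000; try (C,hash)→1720, (D,nl_idx)→3600, (D,merge)→5480, (C,merge)→5920, (D,hash)→9120, (D,nl)→30060 …(+1); best=1720 via (C,hash)
  {BD}: card=50000; try (B,hash)→4200, (D,merge)→7000, (B,merge)→7300, (D,hash)→9400, (D,nl_idx)→52000, (D,nl)→100200 …(+1); best=4200 via (B,hash)
  {AB}: card=2500; try (A,hash)→1800, (B,merge)→2700, (A,merge)→2800, (B,hash)→3400, (B,nl)→20100, (A,nl)→20200; best=1800 via (A,hash)
  {BCD}: card=300000; try (B,hash)→7920, (B,merge)→42520, (C,hash)→54920, (B,nl)→601720, (C,merge)→854620, (C,nl)→3004200; best=7920 via (B,hash)
  {ABD}: card=625000; try (D,hash)→13300, (D,merge)→39300, (A,hash)→55600, (D,nl_idx)→649300, (A,merge)→855000, (D,nl)→1251800 …(+1); best=13300 via (D,hash)
  {ABCD}: card=3750000; try (A,hash)→309320, (C,hash)→639020, (A,merge)→6008720, (C,merge)→13138720, (A,nl)→30007920, (C,nl)→37513300; best=309320 via (A,hash)

309320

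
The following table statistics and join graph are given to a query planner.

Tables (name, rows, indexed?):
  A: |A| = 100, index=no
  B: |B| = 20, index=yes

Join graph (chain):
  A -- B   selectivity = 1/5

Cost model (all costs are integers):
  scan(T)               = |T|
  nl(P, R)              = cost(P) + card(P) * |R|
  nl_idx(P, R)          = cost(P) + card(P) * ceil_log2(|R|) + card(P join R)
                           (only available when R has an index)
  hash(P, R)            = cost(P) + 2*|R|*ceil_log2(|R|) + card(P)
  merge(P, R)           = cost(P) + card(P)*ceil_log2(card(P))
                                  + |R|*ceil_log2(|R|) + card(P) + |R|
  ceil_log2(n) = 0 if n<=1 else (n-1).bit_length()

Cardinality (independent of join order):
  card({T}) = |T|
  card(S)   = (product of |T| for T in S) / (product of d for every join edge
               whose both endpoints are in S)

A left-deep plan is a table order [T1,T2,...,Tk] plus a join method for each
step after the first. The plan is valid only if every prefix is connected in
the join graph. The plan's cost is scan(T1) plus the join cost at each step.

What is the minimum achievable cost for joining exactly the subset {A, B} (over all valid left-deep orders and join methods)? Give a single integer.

Selinger DP over subsets of {A,B}:
  {A}: scan cost=100, card=100
  {B}: scan cost=20, card=20
  {AB}: card=400; try (B,hash)→400, (A,merge)→940, (B,nl_idx)→1000, (B,merge)→1020, (A,hash)→1440, (A,nl)→2020 …(+1); best=400 via (B,hash)

400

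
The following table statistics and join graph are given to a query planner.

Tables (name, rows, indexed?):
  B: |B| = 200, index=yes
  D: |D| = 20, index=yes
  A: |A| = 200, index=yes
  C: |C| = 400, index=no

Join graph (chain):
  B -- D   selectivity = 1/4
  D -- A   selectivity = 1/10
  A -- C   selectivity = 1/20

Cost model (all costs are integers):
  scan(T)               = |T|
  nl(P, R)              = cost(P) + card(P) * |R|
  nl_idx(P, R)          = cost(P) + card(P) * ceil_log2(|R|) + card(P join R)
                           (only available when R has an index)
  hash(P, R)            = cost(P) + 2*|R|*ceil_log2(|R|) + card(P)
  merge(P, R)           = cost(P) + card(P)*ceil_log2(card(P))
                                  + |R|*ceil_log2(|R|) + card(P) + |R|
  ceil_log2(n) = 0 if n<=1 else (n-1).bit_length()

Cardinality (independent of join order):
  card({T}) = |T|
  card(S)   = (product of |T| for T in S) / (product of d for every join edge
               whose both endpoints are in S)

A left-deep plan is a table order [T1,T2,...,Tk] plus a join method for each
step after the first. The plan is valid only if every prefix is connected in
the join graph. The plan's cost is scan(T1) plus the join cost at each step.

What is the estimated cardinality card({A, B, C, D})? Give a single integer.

Tables in S: A(200), B(200), C(400), D(20)
Edges inside S: B-D(d=4), D-A(d=10), A-C(d=20)
numerator = 200 * 200 * 400 * 20 = 320000000
denominator = 4 * 10 * 20 = 800
card(S) = 320000000 / 800 = 400000

400000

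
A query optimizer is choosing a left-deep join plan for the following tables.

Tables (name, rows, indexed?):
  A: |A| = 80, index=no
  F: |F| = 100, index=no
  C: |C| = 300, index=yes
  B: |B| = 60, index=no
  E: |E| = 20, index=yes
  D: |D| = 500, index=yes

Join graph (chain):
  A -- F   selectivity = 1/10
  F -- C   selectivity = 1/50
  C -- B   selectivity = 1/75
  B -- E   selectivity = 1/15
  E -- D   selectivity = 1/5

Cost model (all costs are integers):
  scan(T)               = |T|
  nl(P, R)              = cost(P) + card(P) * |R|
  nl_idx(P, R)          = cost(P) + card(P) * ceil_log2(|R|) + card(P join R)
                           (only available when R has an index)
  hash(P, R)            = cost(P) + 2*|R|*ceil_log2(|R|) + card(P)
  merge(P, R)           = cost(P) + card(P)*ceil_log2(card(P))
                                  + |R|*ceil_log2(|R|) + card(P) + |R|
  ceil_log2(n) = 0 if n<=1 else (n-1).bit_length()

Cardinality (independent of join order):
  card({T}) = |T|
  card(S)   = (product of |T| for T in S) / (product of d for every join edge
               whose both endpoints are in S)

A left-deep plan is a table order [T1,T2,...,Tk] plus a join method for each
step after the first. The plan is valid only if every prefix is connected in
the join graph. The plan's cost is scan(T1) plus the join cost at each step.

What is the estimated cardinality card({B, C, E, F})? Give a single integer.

640

Tables in S: B(60), C(300), E(20), F(100)
Edges inside S: F-C(d=50), C-B(d=75), B-E(d=15)
numerator = 60 * 300 * 20 * 100 = 36000000
denominator = 50 * 75 * 15 = 56250
card(S) = 36000000 / 56250 = 640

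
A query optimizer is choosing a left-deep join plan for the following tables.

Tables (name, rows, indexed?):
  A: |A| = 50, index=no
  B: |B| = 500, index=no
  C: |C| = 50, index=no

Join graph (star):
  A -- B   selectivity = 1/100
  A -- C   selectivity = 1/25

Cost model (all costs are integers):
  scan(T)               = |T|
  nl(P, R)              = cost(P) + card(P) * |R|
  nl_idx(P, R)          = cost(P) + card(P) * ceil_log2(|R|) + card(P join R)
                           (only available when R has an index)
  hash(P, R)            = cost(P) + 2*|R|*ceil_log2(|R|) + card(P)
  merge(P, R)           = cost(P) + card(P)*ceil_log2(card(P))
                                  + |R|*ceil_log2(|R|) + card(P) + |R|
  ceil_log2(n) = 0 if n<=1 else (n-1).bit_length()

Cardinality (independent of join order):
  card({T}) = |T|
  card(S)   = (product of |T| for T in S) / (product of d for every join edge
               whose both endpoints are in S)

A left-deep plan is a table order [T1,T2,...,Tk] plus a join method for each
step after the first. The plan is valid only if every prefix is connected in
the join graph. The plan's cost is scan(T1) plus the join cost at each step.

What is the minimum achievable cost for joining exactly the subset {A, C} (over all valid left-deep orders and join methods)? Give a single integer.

Selinger DP over subsets of {A,C}:
  {A}: scan cost=50, card=50
  {C}: scan cost=50, card=50
  {AC}: card=100; try (C,hash)→700, (A,hash)→700, (C,merge)→750, (A,merge)→750, (C,nl)→2550, (A,nl)→2550; best=700 via (C,hash)

700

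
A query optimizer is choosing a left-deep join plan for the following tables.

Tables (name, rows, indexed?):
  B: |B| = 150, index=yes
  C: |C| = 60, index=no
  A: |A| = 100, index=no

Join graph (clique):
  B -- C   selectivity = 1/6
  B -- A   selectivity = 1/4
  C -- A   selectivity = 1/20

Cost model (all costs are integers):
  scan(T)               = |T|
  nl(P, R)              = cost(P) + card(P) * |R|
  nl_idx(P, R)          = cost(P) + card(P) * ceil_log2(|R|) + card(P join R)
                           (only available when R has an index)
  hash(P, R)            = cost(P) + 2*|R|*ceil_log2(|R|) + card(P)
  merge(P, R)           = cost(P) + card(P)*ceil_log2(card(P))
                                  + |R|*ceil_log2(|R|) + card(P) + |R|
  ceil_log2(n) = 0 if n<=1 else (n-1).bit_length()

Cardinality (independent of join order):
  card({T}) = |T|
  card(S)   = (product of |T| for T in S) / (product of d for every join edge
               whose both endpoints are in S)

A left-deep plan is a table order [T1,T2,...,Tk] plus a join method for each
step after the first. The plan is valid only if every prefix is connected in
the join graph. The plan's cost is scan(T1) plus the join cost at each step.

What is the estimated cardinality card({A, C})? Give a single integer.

Tables in S: A(100), C(60)
Edges inside S: C-A(d=20)
numerator = 100 * 60 = 6000
denominator = 20 = 20
card(S) = 6000 / 20 = 300

300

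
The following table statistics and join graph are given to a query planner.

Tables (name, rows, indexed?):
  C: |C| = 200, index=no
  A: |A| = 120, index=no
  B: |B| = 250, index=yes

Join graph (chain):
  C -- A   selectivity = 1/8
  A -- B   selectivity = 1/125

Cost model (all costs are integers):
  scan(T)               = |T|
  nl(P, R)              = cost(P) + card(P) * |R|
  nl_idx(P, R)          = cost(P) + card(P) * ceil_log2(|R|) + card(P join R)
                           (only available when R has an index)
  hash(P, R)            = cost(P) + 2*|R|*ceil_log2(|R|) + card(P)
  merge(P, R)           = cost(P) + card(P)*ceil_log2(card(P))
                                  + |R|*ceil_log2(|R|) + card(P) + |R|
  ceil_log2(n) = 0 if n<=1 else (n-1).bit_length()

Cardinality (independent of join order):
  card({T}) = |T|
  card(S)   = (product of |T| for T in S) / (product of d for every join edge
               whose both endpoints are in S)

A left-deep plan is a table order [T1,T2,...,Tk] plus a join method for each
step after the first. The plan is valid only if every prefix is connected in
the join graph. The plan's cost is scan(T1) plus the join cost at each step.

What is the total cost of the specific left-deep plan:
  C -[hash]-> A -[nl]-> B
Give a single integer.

752080

step 1: scan C: cost=200, card=200
step 2: join A via hash
    card(P join A) = 200*120/(8) = 3000
    cost = 200 + 2*120*7 + 200 = 2080
step 3: join B via nl
    card(P join B) = 3000*250/(125) = 6000
    cost = 2080 + 3000*250 = 752080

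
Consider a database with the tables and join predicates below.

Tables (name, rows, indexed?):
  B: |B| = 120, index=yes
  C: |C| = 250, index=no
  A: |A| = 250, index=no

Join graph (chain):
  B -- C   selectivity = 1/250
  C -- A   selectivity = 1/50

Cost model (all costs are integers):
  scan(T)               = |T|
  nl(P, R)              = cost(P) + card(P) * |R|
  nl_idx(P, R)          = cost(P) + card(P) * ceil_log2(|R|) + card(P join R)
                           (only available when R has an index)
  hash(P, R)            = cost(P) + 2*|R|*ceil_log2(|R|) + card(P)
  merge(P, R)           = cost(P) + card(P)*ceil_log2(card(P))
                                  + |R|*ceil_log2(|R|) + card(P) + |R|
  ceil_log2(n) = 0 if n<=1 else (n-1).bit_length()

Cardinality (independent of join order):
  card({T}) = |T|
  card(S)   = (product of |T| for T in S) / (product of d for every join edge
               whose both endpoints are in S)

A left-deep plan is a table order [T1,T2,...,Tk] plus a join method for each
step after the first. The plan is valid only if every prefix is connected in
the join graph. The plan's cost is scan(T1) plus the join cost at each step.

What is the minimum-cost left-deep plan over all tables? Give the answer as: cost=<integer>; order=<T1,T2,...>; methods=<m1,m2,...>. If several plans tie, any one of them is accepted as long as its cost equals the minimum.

Selinger DP (subsets sized 1..n):
  {B}: scan cost=120, card=120
  {C}: scan cost=250, card=250
  {A}: scan cost=250, card=250
  {BC}: card=120; try (B,nl_idx)→2120, (B,hash)→2180, (C,merge)→3330, (B,merge)→3460, (C,hash)→4240, (C,nl)→30120 …(+1); best=2120 via (B,nl_idx)
  {AC}: card=1250; try (C,hash)→4500, (A,hash)→4500, (C,merge)→4750, (A,merge)→4750, (C,nl)→62750, (A,nl)→62750; best=4500 via (C,hash)
  {ABC}: card=600; try (A,merge)→5330, (A,hash)→6240, (B,hash)→7430, (B,nl_idx)→13850, (B,merge)→20460, (A,nl)→32120 …(+1); best=5330 via (A,merge)

cost=5330; order=C,B,A; methods=nl_idx,merge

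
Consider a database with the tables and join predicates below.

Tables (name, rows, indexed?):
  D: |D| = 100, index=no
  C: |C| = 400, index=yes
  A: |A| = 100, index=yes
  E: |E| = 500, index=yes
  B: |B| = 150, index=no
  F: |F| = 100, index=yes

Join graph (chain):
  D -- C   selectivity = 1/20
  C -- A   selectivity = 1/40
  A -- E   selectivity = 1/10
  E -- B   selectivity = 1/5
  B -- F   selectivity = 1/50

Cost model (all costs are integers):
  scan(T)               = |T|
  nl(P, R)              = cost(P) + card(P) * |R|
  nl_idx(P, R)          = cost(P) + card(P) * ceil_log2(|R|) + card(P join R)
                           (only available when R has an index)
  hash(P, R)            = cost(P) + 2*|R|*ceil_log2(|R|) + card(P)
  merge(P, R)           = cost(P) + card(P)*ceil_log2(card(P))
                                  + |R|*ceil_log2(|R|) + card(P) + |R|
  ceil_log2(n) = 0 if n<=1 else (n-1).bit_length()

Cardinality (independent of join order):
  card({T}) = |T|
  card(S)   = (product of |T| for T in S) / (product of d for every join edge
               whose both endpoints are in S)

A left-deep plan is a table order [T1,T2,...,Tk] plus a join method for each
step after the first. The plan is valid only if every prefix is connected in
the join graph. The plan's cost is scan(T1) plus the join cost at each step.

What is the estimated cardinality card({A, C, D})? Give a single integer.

5000

Tables in S: A(100), C(400), D(100)
Edges inside S: D-C(d=20), C-A(d=40)
numerator = 100 * 400 * 100 = 4000000
denominator = 20 * 40 = 800
card(S) = 4000000 / 800 = 5000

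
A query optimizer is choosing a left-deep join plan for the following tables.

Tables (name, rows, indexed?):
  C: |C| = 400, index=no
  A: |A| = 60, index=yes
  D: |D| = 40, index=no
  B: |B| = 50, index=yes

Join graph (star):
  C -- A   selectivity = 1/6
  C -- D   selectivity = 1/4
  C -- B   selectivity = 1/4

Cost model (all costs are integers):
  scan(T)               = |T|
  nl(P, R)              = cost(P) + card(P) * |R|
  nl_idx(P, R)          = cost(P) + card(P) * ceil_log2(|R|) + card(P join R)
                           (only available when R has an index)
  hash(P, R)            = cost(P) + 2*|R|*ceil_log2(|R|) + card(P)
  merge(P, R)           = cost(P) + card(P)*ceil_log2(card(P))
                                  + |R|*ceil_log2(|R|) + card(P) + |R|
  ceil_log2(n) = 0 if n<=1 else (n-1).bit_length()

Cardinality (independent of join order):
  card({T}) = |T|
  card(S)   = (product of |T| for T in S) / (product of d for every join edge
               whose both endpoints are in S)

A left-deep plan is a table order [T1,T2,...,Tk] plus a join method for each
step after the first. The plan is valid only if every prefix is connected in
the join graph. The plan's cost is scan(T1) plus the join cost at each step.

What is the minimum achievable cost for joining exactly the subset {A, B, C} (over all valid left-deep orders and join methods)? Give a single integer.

Selinger DP over subsets of {A,B,C}:
  {C}: scan cost=400, card=400
  {A}: scan cost=60, card=60
  {B}: scan cost=50, card=50
  {AC}: card=4000; try (A,hash)→1520, (C,merge)→4480, (A,merge)→4820, (A,nl_idx)→6800, (C,hash)→7320, (C,nl)→24060 …(+1); best=1520 via (A,hash)
  {BC}: card=5000; try (B,hash)→1400, (C,merge)→4400, (B,merge)→4750, (C,hash)→7300, (B,nl_idx)→7800, (C,nl)→20050 …(+1); best=1400 via (B,hash)
  {ABC}: card=50000; try (B,hash)→6120, (A,hash)→7120, (B,merge)→53870, (A,merge)→71820, (B,nl_idx)→75520, (A,nl_idx)→81400 …(+2); best=6120 via (B,hash)

6120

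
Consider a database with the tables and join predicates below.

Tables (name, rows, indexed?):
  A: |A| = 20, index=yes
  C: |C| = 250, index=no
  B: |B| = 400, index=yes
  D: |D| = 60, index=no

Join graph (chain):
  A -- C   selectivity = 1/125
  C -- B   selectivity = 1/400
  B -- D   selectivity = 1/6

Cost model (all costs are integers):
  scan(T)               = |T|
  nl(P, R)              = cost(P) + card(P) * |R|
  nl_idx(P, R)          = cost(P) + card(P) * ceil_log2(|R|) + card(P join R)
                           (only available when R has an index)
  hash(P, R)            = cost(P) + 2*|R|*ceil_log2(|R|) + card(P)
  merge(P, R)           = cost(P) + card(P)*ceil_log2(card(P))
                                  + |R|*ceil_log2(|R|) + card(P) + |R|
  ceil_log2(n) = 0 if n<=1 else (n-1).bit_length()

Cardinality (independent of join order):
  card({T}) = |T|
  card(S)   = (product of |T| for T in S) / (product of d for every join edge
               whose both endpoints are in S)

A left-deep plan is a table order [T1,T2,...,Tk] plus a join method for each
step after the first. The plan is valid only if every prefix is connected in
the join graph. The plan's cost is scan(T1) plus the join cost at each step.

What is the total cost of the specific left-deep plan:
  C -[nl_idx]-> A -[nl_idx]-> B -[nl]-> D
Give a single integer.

4340

step 1: scan C: cost=250, card=250
step 2: join A via nl_idx
    card(P join A) = 250*20/(125) = 40
    cost = 250 + 250*5 + 40 = 1540
step 3: join B via nl_idx
    card(P join B) = 40*400/(400) = 40
    cost = 1540 + 40*9 + 40 = 1940
step 4: join D via nl
    card(P join D) = 40*60/(6) = 400
    cost = 1940 + 40*60 = 4340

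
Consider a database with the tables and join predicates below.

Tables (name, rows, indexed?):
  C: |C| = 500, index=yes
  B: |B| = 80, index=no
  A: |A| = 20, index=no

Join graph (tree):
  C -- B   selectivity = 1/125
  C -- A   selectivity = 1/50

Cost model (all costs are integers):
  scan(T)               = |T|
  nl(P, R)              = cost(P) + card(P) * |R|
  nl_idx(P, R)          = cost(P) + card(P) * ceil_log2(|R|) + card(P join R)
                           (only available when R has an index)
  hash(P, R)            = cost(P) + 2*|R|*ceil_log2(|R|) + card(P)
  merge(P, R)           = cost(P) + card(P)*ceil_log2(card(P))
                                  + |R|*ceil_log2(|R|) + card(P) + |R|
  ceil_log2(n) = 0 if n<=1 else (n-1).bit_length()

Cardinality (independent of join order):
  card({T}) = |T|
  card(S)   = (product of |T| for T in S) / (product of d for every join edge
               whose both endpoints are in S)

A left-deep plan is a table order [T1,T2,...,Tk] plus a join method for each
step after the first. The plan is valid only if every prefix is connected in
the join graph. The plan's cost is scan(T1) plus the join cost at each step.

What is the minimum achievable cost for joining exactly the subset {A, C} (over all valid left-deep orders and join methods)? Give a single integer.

Selinger DP over subsets of {A,C}:
  {C}: scan cost=500, card=500
  {A}: scan cost=20, card=20
  {AC}: card=200; try (C,nl_idx)→400, (A,hash)→1200, (C,merge)→5140, (A,merge)→5620, (C,hash)→9040, (C,nl)→10020 …(+1); best=400 via (C,nl_idx)

400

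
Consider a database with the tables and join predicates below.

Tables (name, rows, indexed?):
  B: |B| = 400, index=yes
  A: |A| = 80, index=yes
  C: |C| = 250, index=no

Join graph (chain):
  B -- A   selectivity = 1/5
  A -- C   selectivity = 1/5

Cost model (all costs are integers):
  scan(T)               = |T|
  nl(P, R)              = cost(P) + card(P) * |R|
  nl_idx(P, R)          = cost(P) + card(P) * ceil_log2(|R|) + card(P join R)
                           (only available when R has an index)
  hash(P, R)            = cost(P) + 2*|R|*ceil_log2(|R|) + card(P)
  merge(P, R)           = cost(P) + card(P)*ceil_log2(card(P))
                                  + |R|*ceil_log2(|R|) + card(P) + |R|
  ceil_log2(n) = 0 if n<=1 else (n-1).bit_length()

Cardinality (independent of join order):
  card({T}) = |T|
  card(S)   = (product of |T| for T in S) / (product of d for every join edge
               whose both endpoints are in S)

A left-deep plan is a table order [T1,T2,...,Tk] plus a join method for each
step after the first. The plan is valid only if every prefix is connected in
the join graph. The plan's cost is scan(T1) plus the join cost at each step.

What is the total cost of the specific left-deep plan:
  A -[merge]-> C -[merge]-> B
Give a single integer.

step 1: scan A: cost=80, card=80
step 2: join C via merge
    card(P join C) = 80*250/(5) = 4000
    cost = 80 + 80*7 + 250*8 + 80 + 250 = 2970
step 3: join B via merge
    card(P join B) = 4000*400/(5) = 320000
    cost = 2970 + 4000*12 + 400*9 + 4000 + 400 = 58970

58970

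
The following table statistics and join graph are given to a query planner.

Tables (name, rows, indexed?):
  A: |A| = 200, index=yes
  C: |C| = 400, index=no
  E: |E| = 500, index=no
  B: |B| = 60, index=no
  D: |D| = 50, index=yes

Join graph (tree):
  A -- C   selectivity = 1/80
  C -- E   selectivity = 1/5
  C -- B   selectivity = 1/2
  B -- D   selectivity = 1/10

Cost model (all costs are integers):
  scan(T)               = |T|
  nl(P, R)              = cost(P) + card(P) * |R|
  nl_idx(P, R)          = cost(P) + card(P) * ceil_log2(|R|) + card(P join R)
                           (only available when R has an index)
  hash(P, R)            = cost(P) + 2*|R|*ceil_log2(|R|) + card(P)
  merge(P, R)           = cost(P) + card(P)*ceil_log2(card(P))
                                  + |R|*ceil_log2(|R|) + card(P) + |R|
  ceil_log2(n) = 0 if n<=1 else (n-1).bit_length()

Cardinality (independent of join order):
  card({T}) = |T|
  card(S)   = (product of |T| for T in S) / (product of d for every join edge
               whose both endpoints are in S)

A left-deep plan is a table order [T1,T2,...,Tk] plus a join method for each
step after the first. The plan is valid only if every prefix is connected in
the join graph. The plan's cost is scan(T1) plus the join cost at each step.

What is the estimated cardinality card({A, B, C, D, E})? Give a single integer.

Tables in S: A(200), B(60), C(400), D(50), E(500)
Edges inside S: A-C(d=80), C-E(d=5), C-B(d=2), B-D(d=10)
numerator = 200 * 60 * 400 * 50 * 500 = 120000000000
denominator = 80 * 5 * 2 * 10 = 8000
card(S) = 120000000000 / 8000 = 15000000

15000000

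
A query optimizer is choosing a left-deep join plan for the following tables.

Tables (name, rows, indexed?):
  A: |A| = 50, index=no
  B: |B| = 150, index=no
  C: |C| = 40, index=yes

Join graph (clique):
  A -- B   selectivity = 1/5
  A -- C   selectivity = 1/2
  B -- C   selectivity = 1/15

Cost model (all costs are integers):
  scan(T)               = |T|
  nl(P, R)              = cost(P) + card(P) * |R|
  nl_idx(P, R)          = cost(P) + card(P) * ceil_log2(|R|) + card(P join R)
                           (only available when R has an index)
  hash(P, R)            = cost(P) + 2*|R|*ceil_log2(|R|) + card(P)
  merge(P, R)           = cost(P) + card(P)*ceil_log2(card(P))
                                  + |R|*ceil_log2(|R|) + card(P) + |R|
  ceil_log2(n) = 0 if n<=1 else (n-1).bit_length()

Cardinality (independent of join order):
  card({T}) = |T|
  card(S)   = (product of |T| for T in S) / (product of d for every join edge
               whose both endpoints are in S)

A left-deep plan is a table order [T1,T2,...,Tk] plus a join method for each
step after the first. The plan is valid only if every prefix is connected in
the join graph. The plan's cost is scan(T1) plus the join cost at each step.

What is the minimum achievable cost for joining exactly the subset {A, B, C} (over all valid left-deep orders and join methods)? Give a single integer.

Selinger DP over subsets of {A,B,C}:
  {A}: scan cost=50, card=50
  {B}: scan cost=150, card=150
  {C}: scan cost=40, card=40
  {AB}: card=1500; try (A,hash)→900, (B,merge)→1750, (A,merge)→1850, (B,hash)→2500, (B,nl)→7550, (A,nl)→7650; best=900 via (A,hash)
  {AC}: card=1000; try (C,hash)→580, (A,merge)→670, (C,merge)→680, (A,hash)→680, (C,nl_idx)→1350, (A,nl)→2040 …(+1); best=580 via (C,hash)
  {BC}: card=400; try (C,hash)→780, (C,nl_idx)→1450, (B,merge)→1670, (C,merge)→1780, (B,hash)→2480, (B,nl)→6040 …(+1); best=780 via (C,hash)
  {ABC}: card=2000; try (A,hash)→1780, (C,hash)→2880, (B,hash)→3980, (A,merge)→5130, (C,nl_idx)→11900, (B,merge)→12930 …(+4); best=1780 via (A,hash)

1780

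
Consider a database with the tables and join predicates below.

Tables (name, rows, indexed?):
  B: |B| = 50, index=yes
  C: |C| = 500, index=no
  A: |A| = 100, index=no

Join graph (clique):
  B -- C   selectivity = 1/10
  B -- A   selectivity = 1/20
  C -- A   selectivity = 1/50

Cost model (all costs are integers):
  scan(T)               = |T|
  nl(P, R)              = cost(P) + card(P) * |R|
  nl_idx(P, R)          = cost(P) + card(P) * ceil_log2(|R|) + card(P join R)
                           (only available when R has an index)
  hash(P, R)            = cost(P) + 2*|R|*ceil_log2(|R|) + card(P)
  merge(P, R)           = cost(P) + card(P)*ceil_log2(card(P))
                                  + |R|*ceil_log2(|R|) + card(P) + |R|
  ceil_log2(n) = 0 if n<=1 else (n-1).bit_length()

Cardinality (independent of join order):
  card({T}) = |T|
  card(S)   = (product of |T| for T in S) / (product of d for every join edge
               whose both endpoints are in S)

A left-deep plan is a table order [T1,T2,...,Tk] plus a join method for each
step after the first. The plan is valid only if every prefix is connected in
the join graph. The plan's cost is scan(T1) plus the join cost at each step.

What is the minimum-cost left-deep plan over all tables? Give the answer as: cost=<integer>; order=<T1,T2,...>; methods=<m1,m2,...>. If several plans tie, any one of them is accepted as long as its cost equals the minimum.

cost=4000; order=C,A,B; methods=hash,hash

Selinger DP (subsets sized 1..n):
  {B}: scan cost=50, card=50
  {C}: scan cost=500, card=500
  {A}: scan cost=100, card=100
  {BC}: card=2500; try (B,hash)→1600, (C,merge)→5400, (B,merge)→5850, (B,nl_idx)→6000, (C,hash)→9100, (C,nl)→25050 …(+1); best=1600 via (B,hash)
  {AB}: card=250; try (B,hash)→800, (B,nl_idx)→950, (A,merge)→1200, (B,merge)→1250, (A,hash)→1500, (A,nl)→5050 …(+1); best=800 via (B,hash)
  {AC}: card=1000; try (A,hash)→2400, (C,merge)→5900, (A,merge)→6300, (C,hash)→9200, (C,nl)→50100, (A,nl)→50500; best=2400 via (A,hash)
  {ABC}: card=250; try (B,hash)→4000, (A,hash)→5500, (C,merge)→8050, (B,nl_idx)→8650, (C,hash)→10050, (B,merge)→13750 …(+4); best=4000 via (B,hash)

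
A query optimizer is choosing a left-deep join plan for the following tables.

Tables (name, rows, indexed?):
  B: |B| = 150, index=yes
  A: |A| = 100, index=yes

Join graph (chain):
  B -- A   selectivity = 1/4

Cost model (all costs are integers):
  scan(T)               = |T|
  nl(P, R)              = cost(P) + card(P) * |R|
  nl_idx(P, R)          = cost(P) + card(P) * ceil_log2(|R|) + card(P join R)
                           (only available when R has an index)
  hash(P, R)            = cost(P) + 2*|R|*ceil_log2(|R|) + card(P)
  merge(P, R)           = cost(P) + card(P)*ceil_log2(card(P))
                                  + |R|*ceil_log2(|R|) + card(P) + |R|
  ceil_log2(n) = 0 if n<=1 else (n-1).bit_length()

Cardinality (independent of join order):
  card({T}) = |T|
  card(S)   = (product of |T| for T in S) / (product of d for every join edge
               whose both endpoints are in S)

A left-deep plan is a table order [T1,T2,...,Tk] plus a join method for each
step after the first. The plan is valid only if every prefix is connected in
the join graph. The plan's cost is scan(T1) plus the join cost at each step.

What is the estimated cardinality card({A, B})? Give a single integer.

Tables in S: A(100), B(150)
Edges inside S: B-A(d=4)
numerator = 100 * 150 = 15000
denominator = 4 = 4
card(S) = 15000 / 4 = 3750

3750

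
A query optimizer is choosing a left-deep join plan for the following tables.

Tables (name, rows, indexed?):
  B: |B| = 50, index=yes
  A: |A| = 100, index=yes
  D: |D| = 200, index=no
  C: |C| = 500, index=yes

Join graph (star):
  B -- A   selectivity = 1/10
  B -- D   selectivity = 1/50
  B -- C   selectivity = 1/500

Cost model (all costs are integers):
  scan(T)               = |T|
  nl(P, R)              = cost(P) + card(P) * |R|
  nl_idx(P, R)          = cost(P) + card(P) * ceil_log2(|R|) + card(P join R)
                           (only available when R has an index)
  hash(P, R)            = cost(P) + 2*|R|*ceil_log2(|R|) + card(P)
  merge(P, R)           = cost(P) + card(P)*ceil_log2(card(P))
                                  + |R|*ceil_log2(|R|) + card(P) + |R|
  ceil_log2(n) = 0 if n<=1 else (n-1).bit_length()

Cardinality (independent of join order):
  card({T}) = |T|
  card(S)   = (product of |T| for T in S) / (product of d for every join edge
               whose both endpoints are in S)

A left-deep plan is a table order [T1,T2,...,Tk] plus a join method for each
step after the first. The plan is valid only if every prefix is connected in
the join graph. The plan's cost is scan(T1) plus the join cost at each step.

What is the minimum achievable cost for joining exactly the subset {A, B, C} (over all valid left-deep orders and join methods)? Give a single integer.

Selinger DP over subsets of {A,B,C}:
  {B}: scan cost=50, card=50
  {A}: scan cost=100, card=100
  {C}: scan cost=500, card=500
  {AB}: card=500; try (B,hash)→800, (A,nl_idx)→900, (B,nl_idx)→1200, (A,merge)→1200, (B,merge)→1250, (A,hash)→1500 …(+2); best=800 via (B,hash)
  {BC}: card=50; try (C,nl_idx)→550, (B,hash)→1600, (B,nl_idx)→3550, (C,merge)→5400, (B,merge)→5850, (C,hash)→9100 …(+2); best=550 via (C,nl_idx)
  {ABC}: card=500; try (A,nl_idx)→1400, (A,merge)→1700, (A,hash)→2000, (A,nl)→5550, (C,nl_idx)→5800, (C,hash)→10300 …(+2); best=1400 via (A,nl_idx)

1400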